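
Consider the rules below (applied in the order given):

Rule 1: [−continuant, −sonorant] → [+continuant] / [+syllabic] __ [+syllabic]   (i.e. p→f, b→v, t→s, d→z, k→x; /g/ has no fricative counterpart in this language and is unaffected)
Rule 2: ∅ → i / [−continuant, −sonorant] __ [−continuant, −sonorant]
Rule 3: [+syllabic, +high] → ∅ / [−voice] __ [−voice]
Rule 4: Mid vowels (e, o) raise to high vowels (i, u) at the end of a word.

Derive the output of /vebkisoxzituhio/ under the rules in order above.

vebiksoxzishiu

Rule 1 (intervocalic spirantization): /t/ is a stop between vowels /i/ and /u/, so it spirantizes to the fricative [s]. /vebkisoxzituhio/ → vebkisoxzisuhio.
Rule 2 (stop-cluster i-epenthesis): /b/ and /k/ form a stop–stop cluster, so [i] is inserted between them. /vebkisoxzisuhio/ → vebikisoxzisuhio.
Rule 3 (high vowel syncope): /i/ is a high vowel flanked by voiceless consonants /k/ and /s/, so it deletes. /u/ is a high vowel flanked by voiceless consonants /s/ and /h/, so it deletes. /vebikisoxzisuhio/ → vebiksoxzishio.
Rule 4 (final vowel raising): /o/ is a mid vowel in word-final position, so it raises to [u]. /vebiksoxzishio/ → vebiksoxzishiu.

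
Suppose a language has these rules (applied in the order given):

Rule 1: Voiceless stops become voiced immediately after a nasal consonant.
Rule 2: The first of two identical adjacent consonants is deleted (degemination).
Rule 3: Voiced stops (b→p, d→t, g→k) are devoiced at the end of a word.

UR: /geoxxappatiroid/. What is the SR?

geoxapatiroit

Rule 1 (post-nasal voicing): no segment meets the environment; /geoxxappatiroid/ is unchanged.
Rule 2 (degemination): /xx/ is a geminate; the first /x/ deletes. /pp/ is a geminate; the first /p/ deletes. /geoxxappatiroid/ → geoxapatiroid.
Rule 3 (final devoicing): /d/ is a voiced stop in word-final position, so it devoices to [t]. /geoxapatiroid/ → geoxapatiroit.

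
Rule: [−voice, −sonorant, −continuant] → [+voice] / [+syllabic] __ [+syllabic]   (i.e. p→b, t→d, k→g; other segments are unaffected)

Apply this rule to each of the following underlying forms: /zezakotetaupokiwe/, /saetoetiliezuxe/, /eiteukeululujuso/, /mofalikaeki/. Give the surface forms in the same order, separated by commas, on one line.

zezagodedaubogiwe, saedoediliezuxe, eideugeululujuso, mofaligaegi

/zezakotetaupokiwe/: /k/ is a voiceless stop between vowels /a/ and /o/, so it voices to [g]. /t/ is a voiceless stop between vowels /o/ and /e/, so it voices to [d]. /t/ is a voiceless stop between vowels /e/ and /a/, so it voices to [d]. /p/ is a voiceless stop between vowels /u/ and /o/, so it voices to [b]. /k/ is a voiceless stop between vowels /o/ and /i/, so it voices to [g]. → [zezagodedaubogiwe].
/saetoetiliezuxe/: /t/ is a voiceless stop between vowels /e/ and /o/, so it voices to [d]. /t/ is a voiceless stop between vowels /e/ and /i/, so it voices to [d]. → [saedoediliezuxe].
/eiteukeululujuso/: /t/ is a voiceless stop between vowels /i/ and /e/, so it voices to [d]. /k/ is a voiceless stop between vowels /u/ and /e/, so it voices to [g]. → [eideugeululujuso].
/mofalikaeki/: /k/ is a voiceless stop between vowels /i/ and /a/, so it voices to [g]. /k/ is a voiceless stop between vowels /e/ and /i/, so it voices to [g]. → [mofaligaegi].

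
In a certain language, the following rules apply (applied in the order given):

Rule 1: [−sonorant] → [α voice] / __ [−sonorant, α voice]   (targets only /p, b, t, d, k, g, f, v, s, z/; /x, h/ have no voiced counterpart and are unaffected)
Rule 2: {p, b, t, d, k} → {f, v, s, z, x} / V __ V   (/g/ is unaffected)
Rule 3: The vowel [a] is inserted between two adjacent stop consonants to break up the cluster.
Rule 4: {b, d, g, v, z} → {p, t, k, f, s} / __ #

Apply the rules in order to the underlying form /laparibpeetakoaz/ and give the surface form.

lafaripapeesaxoas

Rule 1 (regressive voicing assimilation): /b/ precedes the voiceless obstruent /p/, so it devoices to [p] by assimilation. /laparibpeetakoaz/ → laparippeetakoaz.
Rule 2 (intervocalic spirantization): /p/ is a stop between vowels /a/ and /a/, so it spirantizes to the fricative [f]. /t/ is a stop between vowels /e/ and /a/, so it spirantizes to the fricative [s]. /k/ is a stop between vowels /a/ and /o/, so it spirantizes to the fricative [x]. /laparippeetakoaz/ → lafarippeesaxoaz.
Rule 3 (stop-cluster a-epenthesis): /p/ and /p/ form a stop–stop cluster, so [a] is inserted between them. /lafarippeesaxoaz/ → lafaripapeesaxoaz.
Rule 4 (final devoicing): /z/ is a voiced obstruent in word-final position, so it devoices to [s]. /lafaripapeesaxoaz/ → lafaripapeesaxoas.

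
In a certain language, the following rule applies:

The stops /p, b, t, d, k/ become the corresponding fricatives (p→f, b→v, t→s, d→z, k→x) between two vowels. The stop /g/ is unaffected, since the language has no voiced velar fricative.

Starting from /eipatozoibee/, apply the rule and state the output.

eifasozoivee

/p/ is a stop between vowels /i/ and /a/, so it spirantizes to the fricative [f].
/t/ is a stop between vowels /a/ and /o/, so it spirantizes to the fricative [s].
/b/ is a stop between vowels /i/ and /e/, so it spirantizes to the fricative [v].
Surface form: [eifasozoivee].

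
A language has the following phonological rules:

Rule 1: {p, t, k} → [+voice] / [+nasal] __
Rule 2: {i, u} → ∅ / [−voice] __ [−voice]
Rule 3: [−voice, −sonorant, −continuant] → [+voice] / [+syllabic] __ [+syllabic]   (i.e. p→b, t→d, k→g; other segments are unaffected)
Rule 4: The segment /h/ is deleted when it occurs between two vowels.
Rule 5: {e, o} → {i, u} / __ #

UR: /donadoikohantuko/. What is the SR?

Rule 1 (post-nasal voicing): /t/ is a voiceless stop immediately after the nasal /n/, so it voices to [d]. /donadoikohantuko/ → donadoikohanduko.
Rule 2 (high vowel syncope): no segment meets the environment; /donadoikohanduko/ is unchanged.
Rule 3 (intervocalic voicing): /k/ is a voiceless stop between vowels /i/ and /o/, so it voices to [g]. /k/ is a voiceless stop between vowels /u/ and /o/, so it voices to [g]. /donadoikohanduko/ → donadoigohandugo.
Rule 4 (intervocalic h-deletion): /h/ occurs between vowels /o/ and /a/, so it deletes. /donadoigohandugo/ → donadoigoandugo.
Rule 5 (final vowel raising): /o/ is a mid vowel in word-final position, so it raises to [u]. /donadoigoandugo/ → donadoigoandugu.

donadoigoandugu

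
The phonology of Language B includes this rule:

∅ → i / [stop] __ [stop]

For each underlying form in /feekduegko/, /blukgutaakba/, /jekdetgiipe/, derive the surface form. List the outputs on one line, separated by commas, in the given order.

feekiduegiko, blukigutaakiba, jekidetigiipe

/feekduegko/: /k/ and /d/ form a stop–stop cluster, so [i] is inserted between them. /g/ and /k/ form a stop–stop cluster, so [i] is inserted between them. → [feekiduegiko].
/blukgutaakba/: /k/ and /g/ form a stop–stop cluster, so [i] is inserted between them. /k/ and /b/ form a stop–stop cluster, so [i] is inserted between them. → [blukigutaakiba].
/jekdetgiipe/: /k/ and /d/ form a stop–stop cluster, so [i] is inserted between them. /t/ and /g/ form a stop–stop cluster, so [i] is inserted between them. → [jekidetigiipe].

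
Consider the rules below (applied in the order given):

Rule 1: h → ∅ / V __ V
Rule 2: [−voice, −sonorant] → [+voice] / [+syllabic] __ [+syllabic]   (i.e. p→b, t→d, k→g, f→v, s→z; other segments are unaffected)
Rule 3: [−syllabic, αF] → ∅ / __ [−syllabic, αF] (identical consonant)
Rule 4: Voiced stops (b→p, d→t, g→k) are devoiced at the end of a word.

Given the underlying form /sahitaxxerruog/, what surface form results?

saidaxeruok

Rule 1 (intervocalic h-deletion): /h/ occurs between vowels /a/ and /i/, so it deletes. /sahitaxxerruog/ → saitaxxerruog.
Rule 2 (intervocalic voicing): /t/ is a voiceless obstruent between vowels /i/ and /a/, so it voices to [d]. /saitaxxerruog/ → saidaxxerruog.
Rule 3 (degemination): /xx/ is a geminate; the first /x/ deletes. /rr/ is a geminate; the first /r/ deletes. /saidaxxerruog/ → saidaxeruog.
Rule 4 (final devoicing): /g/ is a voiced stop in word-final position, so it devoices to [k]. /saidaxeruog/ → saidaxeruok.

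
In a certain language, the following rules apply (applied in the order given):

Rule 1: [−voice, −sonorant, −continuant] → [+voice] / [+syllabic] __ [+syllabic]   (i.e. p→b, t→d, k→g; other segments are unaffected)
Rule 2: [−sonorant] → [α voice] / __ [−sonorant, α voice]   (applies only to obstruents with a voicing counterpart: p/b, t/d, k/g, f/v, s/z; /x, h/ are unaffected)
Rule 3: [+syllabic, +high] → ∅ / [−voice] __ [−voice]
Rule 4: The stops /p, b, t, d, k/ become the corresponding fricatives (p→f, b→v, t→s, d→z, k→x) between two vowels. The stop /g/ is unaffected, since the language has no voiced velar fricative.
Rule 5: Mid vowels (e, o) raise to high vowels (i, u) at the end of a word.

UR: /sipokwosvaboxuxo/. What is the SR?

Rule 1 (intervocalic voicing): /p/ is a voiceless stop between vowels /i/ and /o/, so it voices to [b]. /sipokwosvaboxuxo/ → sibokwosvaboxuxo.
Rule 2 (regressive voicing assimilation): /s/ precedes the voiced obstruent /v/, so it voices to [z] by assimilation. /sibokwosvaboxuxo/ → sibokwozvaboxuxo.
Rule 3 (high vowel syncope): /u/ is a high vowel flanked by voiceless consonants /x/ and /x/, so it deletes. /sibokwozvaboxuxo/ → sibokwozvaboxxo.
Rule 4 (intervocalic spirantization): /b/ is a stop between vowels /i/ and /o/, so it spirantizes to the fricative [v]. /b/ is a stop between vowels /a/ and /o/, so it spirantizes to the fricative [v]. /sibokwozvaboxxo/ → sivokwozvavoxxo.
Rule 5 (final vowel raising): /o/ is a mid vowel in word-final position, so it raises to [u]. /sivokwozvavoxxo/ → sivokwozvavoxxu.

sivokwozvavoxxu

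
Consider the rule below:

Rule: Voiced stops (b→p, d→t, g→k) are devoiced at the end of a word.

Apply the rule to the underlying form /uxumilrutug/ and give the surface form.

uxumilrutuk

/g/ is a voiced stop in word-final position, so it devoices to [k].
Surface form: [uxumilrutuk].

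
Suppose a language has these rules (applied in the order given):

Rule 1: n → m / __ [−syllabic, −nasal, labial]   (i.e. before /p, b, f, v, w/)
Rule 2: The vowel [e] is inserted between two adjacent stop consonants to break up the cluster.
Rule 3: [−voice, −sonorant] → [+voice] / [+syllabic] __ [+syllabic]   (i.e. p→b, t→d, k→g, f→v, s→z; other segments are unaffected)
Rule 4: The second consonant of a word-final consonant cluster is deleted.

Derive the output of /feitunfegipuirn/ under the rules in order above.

Rule 1 (nasal place assimilation): /n/ precedes the labial consonant /f/, so it assimilates in place to [m]. /feitunfegipuirn/ → feitumfegipuirn.
Rule 2 (stop-cluster e-epenthesis): no segment meets the environment; /feitumfegipuirn/ is unchanged.
Rule 3 (intervocalic voicing): /t/ is a voiceless obstruent between vowels /i/ and /u/, so it voices to [d]. /p/ is a voiceless obstruent between vowels /i/ and /u/, so it voices to [b]. /feitumfegipuirn/ → feidumfegibuirn.
Rule 4 (final cluster simplification): /n/ is the second consonant of a word-final cluster /rn/, so it deletes. /feidumfegibuirn/ → feidumfegibuir.

feidumfegibuir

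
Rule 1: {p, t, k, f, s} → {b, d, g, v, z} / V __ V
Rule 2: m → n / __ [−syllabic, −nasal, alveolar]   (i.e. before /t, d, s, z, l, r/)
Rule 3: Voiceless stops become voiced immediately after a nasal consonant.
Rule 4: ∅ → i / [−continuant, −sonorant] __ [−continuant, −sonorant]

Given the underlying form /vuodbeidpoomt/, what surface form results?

vuodibeidipoond

Rule 1 (intervocalic voicing): no segment meets the environment; /vuodbeidpoomt/ is unchanged.
Rule 2 (nasal place assimilation): /m/ precedes the alveolar consonant /t/, so it assimilates in place to [n]. /vuodbeidpoomt/ → vuodbeidpoont.
Rule 3 (post-nasal voicing): /t/ is a voiceless stop immediately after the nasal /n/, so it voices to [d]. /vuodbeidpoont/ → vuodbeidpoond.
Rule 4 (stop-cluster i-epenthesis): /d/ and /b/ form a stop–stop cluster, so [i] is inserted between them. /d/ and /p/ form a stop–stop cluster, so [i] is inserted between them. /vuodbeidpoond/ → vuodibeidipoond.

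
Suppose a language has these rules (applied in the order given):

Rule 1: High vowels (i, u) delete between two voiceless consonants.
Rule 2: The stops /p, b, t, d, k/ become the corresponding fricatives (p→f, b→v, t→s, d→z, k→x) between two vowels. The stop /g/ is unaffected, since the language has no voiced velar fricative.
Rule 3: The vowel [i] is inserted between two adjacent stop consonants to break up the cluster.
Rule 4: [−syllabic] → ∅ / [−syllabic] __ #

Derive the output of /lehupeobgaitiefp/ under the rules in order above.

Rule 1 (high vowel syncope): /u/ is a high vowel flanked by voiceless consonants /h/ and /p/, so it deletes. /lehupeobgaitiefp/ → lehpeobgaitiefp.
Rule 2 (intervocalic spirantization): /t/ is a stop between vowels /i/ and /i/, so it spirantizes to the fricative [s]. /lehpeobgaitiefp/ → lehpeobgaisiefp.
Rule 3 (stop-cluster i-epenthesis): /b/ and /g/ form a stop–stop cluster, so [i] is inserted between them. /lehpeobgaisiefp/ → lehpeobigaisiefp.
Rule 4 (final cluster simplification): /p/ is the second consonant of a word-final cluster /fp/, so it deletes. /lehpeobigaisiefp/ → lehpeobigaisief.

lehpeobigaisief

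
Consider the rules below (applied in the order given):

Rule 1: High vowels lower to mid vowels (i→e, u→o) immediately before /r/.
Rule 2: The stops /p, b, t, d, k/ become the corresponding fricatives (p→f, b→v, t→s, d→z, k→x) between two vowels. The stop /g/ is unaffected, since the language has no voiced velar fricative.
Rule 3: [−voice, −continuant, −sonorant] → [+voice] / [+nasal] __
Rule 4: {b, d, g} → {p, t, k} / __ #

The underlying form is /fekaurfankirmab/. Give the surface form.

fexaorfangermap

Rule 1 (pre-rhotic lowering): /u/ is a high vowel immediately before /r/, so it lowers to [o]. /i/ is a high vowel immediately before /r/, so it lowers to [e]. /fekaurfankirmab/ → fekaorfankermab.
Rule 2 (intervocalic spirantization): /k/ is a stop between vowels /e/ and /a/, so it spirantizes to the fricative [x]. /fekaorfankermab/ → fexaorfankermab.
Rule 3 (post-nasal voicing): /k/ is a voiceless stop immediately after the nasal /n/, so it voices to [g]. /fexaorfankermab/ → fexaorfangermab.
Rule 4 (final devoicing): /b/ is a voiced stop in word-final position, so it devoices to [p]. /fexaorfangermab/ → fexaorfangermap.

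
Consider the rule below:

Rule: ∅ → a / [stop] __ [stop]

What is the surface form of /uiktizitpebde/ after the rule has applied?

uikatizitapebade

/k/ and /t/ form a stop–stop cluster, so [a] is inserted between them.
/t/ and /p/ form a stop–stop cluster, so [a] is inserted between them.
/b/ and /d/ form a stop–stop cluster, so [a] is inserted between them.
Surface form: [uikatizitapebade].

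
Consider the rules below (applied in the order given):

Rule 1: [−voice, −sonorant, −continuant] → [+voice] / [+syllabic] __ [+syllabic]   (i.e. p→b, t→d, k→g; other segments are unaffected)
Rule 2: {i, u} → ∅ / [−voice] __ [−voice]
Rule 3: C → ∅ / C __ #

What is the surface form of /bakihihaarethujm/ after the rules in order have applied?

Rule 1 (intervocalic voicing): /k/ is a voiceless stop between vowels /a/ and /i/, so it voices to [g]. /bakihihaarethujm/ → bagihihaarethujm.
Rule 2 (high vowel syncope): /i/ is a high vowel flanked by voiceless consonants /h/ and /h/, so it deletes. /bagihihaarethujm/ → bagihhaarethujm.
Rule 3 (final cluster simplification): /m/ is the second consonant of a word-final cluster /jm/, so it deletes. /bagihhaarethujm/ → bagihhaarethuj.

bagihhaarethuj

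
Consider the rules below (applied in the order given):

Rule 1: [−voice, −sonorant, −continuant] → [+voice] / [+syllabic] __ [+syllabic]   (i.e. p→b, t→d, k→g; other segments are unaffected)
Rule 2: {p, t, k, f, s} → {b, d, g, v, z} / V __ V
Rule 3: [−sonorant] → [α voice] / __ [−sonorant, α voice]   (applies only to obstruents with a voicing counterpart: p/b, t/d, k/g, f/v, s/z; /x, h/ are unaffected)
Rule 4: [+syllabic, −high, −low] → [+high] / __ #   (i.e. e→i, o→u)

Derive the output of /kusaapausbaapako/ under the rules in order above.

Rule 1 (intervocalic voicing): /p/ is a voiceless stop between vowels /a/ and /a/, so it voices to [b]. /p/ is a voiceless stop between vowels /a/ and /a/, so it voices to [b]. /k/ is a voiceless stop between vowels /a/ and /o/, so it voices to [g]. /kusaapausbaapako/ → kusaabausbaabago.
Rule 2 (intervocalic voicing): /s/ is a voiceless obstruent between vowels /u/ and /a/, so it voices to [z]. /kusaabausbaabago/ → kuzaabausbaabago.
Rule 3 (regressive voicing assimilation): /s/ precedes the voiced obstruent /b/, so it voices to [z] by assimilation. /kuzaabausbaabago/ → kuzaabauzbaabago.
Rule 4 (final vowel raising): /o/ is a mid vowel in word-final position, so it raises to [u]. /kuzaabauzbaabago/ → kuzaabauzbaabagu.

kuzaabauzbaabagu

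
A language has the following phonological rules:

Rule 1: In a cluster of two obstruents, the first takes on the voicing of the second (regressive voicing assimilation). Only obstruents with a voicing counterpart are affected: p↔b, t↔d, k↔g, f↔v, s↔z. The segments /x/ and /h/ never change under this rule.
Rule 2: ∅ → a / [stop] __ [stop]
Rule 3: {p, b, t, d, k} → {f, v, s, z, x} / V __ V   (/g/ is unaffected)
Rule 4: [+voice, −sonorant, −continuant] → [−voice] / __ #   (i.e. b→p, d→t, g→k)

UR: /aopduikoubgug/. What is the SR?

aovazuixouvaguk

Rule 1 (regressive voicing assimilation): /p/ precedes the voiced obstruent /d/, so it voices to [b] by assimilation. /aopduikoubgug/ → aobduikoubgug.
Rule 2 (stop-cluster a-epenthesis): /b/ and /d/ form a stop–stop cluster, so [a] is inserted between them. /b/ and /g/ form a stop–stop cluster, so [a] is inserted between them. /aobduikoubgug/ → aobaduikoubagug.
Rule 3 (intervocalic spirantization): /b/ is a stop between vowels /o/ and /a/, so it spirantizes to the fricative [v]. /d/ is a stop between vowels /a/ and /u/, so it spirantizes to the fricative [z]. /k/ is a stop between vowels /i/ and /o/, so it spirantizes to the fricative [x]. /b/ is a stop between vowels /u/ and /a/, so it spirantizes to the fricative [v]. /aobaduikoubagug/ → aovazuixouvagug.
Rule 4 (final devoicing): /g/ is a voiced stop in word-final position, so it devoices to [k]. /aovazuixouvagug/ → aovazuixouvaguk.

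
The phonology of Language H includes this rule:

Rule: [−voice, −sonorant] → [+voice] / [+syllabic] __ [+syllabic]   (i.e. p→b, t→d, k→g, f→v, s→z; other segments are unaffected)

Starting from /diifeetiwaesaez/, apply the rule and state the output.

diiveediwaezaez

/f/ is a voiceless obstruent between vowels /i/ and /e/, so it voices to [v].
/t/ is a voiceless obstruent between vowels /e/ and /i/, so it voices to [d].
/s/ is a voiceless obstruent between vowels /e/ and /a/, so it voices to [z].
Surface form: [diiveediwaezaez].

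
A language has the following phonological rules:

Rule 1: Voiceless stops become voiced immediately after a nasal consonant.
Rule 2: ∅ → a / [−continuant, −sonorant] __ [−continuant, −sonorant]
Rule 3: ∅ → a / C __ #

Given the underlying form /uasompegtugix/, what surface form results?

Rule 1 (post-nasal voicing): /p/ is a voiceless stop immediately after the nasal /m/, so it voices to [b]. /uasompegtugix/ → uasombegtugix.
Rule 2 (stop-cluster a-epenthesis): /g/ and /t/ form a stop–stop cluster, so [a] is inserted between them. /uasombegtugix/ → uasombegatugix.
Rule 3 (final a-epenthesis): the form ends in the consonant /x/, so [a] is inserted word-finally. /uasombegatugix/ → uasombegatugixa.

uasombegatugixa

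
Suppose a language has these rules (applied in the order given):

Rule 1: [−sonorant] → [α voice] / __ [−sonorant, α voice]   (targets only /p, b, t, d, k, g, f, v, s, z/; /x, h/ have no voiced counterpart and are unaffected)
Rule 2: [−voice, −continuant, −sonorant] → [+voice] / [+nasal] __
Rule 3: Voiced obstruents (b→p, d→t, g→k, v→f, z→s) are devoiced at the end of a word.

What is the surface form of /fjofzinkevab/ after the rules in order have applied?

Rule 1 (regressive voicing assimilation): /f/ precedes the voiced obstruent /z/, so it voices to [v] by assimilation. /fjofzinkevab/ → fjovzinkevab.
Rule 2 (post-nasal voicing): /k/ is a voiceless stop immediately after the nasal /n/, so it voices to [g]. /fjovzinkevab/ → fjovzingevab.
Rule 3 (final devoicing): /b/ is a voiced obstruent in word-final position, so it devoices to [p]. /fjovzingevab/ → fjovzingevap.

fjovzingevap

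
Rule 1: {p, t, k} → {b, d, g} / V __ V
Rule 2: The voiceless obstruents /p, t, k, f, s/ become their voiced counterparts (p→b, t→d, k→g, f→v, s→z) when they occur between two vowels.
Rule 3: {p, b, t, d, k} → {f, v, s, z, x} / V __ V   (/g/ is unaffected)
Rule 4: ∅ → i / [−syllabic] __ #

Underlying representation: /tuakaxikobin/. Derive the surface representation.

Rule 1 (intervocalic voicing): /k/ is a voiceless stop between vowels /a/ and /a/, so it voices to [g]. /k/ is a voiceless stop between vowels /i/ and /o/, so it voices to [g]. /tuakaxikobin/ → tuagaxigobin.
Rule 2 (intervocalic voicing): no segment meets the environment; /tuagaxigobin/ is unchanged.
Rule 3 (intervocalic spirantization): /b/ is a stop between vowels /o/ and /i/, so it spirantizes to the fricative [v]. /tuagaxigobin/ → tuagaxigovin.
Rule 4 (final i-epenthesis): the form ends in the consonant /n/, so [i] is inserted word-finally. /tuagaxigovin/ → tuagaxigovini.

tuagaxigovini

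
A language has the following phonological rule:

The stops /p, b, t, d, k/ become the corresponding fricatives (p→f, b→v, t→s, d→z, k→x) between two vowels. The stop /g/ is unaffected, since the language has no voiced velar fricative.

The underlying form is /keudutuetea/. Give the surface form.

/d/ is a stop between vowels /u/ and /u/, so it spirantizes to the fricative [z].
/t/ is a stop between vowels /u/ and /u/, so it spirantizes to the fricative [s].
/t/ is a stop between vowels /e/ and /e/, so it spirantizes to the fricative [s].
Surface form: [keuzusuesea].

keuzusuesea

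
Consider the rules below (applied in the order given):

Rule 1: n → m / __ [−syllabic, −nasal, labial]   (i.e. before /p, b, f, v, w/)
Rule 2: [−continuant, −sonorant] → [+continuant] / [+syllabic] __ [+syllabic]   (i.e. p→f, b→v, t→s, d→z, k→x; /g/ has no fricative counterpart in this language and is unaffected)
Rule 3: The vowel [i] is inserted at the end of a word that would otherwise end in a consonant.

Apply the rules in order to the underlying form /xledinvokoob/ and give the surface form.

Rule 1 (nasal place assimilation): /n/ precedes the labial consonant /v/, so it assimilates in place to [m]. /xledinvokoob/ → xledimvokoob.
Rule 2 (intervocalic spirantization): /d/ is a stop between vowels /e/ and /i/, so it spirantizes to the fricative [z]. /k/ is a stop between vowels /o/ and /o/, so it spirantizes to the fricative [x]. /xledimvokoob/ → xlezimvoxoob.
Rule 3 (final i-epenthesis): the form ends in the consonant /b/, so [i] is inserted word-finally. /xlezimvoxoob/ → xlezimvoxoobi.

xlezimvoxoobi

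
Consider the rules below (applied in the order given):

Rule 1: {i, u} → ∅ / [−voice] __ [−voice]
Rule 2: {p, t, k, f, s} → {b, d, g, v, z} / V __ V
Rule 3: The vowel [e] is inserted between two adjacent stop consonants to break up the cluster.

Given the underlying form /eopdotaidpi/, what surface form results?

Rule 1 (high vowel syncope): no segment meets the environment; /eopdotaidpi/ is unchanged.
Rule 2 (intervocalic voicing): /t/ is a voiceless obstruent between vowels /o/ and /a/, so it voices to [d]. /eopdotaidpi/ → eopdodaidpi.
Rule 3 (stop-cluster e-epenthesis): /p/ and /d/ form a stop–stop cluster, so [e] is inserted between them. /d/ and /p/ form a stop–stop cluster, so [e] is inserted between them. /eopdodaidpi/ → eopedodaidepi.

eopedodaidepi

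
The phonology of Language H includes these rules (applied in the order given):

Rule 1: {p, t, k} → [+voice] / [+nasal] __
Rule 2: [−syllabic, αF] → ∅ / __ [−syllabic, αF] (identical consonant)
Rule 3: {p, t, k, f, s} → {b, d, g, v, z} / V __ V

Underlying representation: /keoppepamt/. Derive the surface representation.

keobebamd

Rule 1 (post-nasal voicing): /t/ is a voiceless stop immediately after the nasal /m/, so it voices to [d]. /keoppepamt/ → keoppepamd.
Rule 2 (degemination): /pp/ is a geminate; the first /p/ deletes. /keoppepamd/ → keopepamd.
Rule 3 (intervocalic voicing): /p/ is a voiceless obstruent between vowels /o/ and /e/, so it voices to [b]. /p/ is a voiceless obstruent between vowels /e/ and /a/, so it voices to [b]. /keopepamd/ → keobebamd.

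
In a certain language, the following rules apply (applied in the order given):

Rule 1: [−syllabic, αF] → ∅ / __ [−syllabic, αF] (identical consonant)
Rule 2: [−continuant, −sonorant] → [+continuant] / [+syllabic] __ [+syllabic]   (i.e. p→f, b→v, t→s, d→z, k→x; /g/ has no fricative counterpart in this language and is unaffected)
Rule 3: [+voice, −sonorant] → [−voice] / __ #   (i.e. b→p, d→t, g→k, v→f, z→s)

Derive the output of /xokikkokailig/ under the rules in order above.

xoxixoxailik

Rule 1 (degemination): /kk/ is a geminate; the first /k/ deletes. /xokikkokailig/ → xokikokailig.
Rule 2 (intervocalic spirantization): /k/ is a stop between vowels /o/ and /i/, so it spirantizes to the fricative [x]. /k/ is a stop between vowels /i/ and /o/, so it spirantizes to the fricative [x]. /k/ is a stop between vowels /o/ and /a/, so it spirantizes to the fricative [x]. /xokikokailig/ → xoxixoxailig.
Rule 3 (final devoicing): /g/ is a voiced obstruent in word-final position, so it devoices to [k]. /xoxixoxailig/ → xoxixoxailik.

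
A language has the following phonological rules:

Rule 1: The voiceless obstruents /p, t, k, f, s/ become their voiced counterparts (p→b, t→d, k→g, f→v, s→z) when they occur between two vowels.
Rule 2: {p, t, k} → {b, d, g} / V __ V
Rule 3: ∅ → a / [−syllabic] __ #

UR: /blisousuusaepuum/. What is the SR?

Rule 1 (intervocalic voicing): /s/ is a voiceless obstruent between vowels /i/ and /o/, so it voices to [z]. /s/ is a voiceless obstruent between vowels /u/ and /u/, so it voices to [z]. /s/ is a voiceless obstruent between vowels /u/ and /a/, so it voices to [z]. /p/ is a voiceless obstruent between vowels /e/ and /u/, so it voices to [b]. /blisousuusaepuum/ → blizouzuuzaebuum.
Rule 2 (intervocalic voicing): no segment meets the environment; /blizouzuuzaebuum/ is unchanged.
Rule 3 (final a-epenthesis): the form ends in the consonant /m/, so [a] is inserted word-finally. /blizouzuuzaebuum/ → blizouzuuzaebuuma.

blizouzuuzaebuuma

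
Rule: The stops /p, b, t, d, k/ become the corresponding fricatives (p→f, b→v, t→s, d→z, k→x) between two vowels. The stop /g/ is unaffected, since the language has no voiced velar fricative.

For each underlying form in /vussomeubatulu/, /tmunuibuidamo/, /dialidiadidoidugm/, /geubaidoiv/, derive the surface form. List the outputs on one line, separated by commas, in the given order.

/vussomeubatulu/: /b/ is a stop between vowels /u/ and /a/, so it spirantizes to the fricative [v]. /t/ is a stop between vowels /a/ and /u/, so it spirantizes to the fricative [s]. → [vussomeuvasulu].
/tmunuibuidamo/: /b/ is a stop between vowels /i/ and /u/, so it spirantizes to the fricative [v]. /d/ is a stop between vowels /i/ and /a/, so it spirantizes to the fricative [z]. → [tmunuivuizamo].
/dialidiadidoidugm/: /d/ is a stop between vowels /i/ and /i/, so it spirantizes to the fricative [z]. /d/ is a stop between vowels /a/ and /i/, so it spirantizes to the fricative [z]. /d/ is a stop between vowels /i/ and /o/, so it spirantizes to the fricative [z]. /d/ is a stop between vowels /i/ and /u/, so it spirantizes to the fricative [z]. → [dializiazizoizugm].
/geubaidoiv/: /b/ is a stop between vowels /u/ and /a/, so it spirantizes to the fricative [v]. /d/ is a stop between vowels /i/ and /o/, so it spirantizes to the fricative [z]. → [geuvaizoiv].

vussomeuvasulu, tmunuivuizamo, dializiazizoizugm, geuvaizoiv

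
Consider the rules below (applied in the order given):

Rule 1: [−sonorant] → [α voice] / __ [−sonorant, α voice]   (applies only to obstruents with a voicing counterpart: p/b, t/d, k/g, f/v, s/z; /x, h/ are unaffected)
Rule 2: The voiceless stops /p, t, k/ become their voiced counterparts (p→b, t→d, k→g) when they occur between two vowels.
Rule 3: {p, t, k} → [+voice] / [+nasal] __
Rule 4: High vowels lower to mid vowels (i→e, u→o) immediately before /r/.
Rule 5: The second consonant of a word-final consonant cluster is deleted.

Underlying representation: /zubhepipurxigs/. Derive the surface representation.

Rule 1 (regressive voicing assimilation): /b/ precedes the voiceless obstruent /h/, so it devoices to [p] by assimilation. /g/ precedes the voiceless obstruent /s/, so it devoices to [k] by assimilation. /zubhepipurxigs/ → zuphepipurxiks.
Rule 2 (intervocalic voicing): /p/ is a voiceless stop between vowels /e/ and /i/, so it voices to [b]. /p/ is a voiceless stop between vowels /i/ and /u/, so it voices to [b]. /zuphepipurxiks/ → zuphebiburxiks.
Rule 3 (post-nasal voicing): no segment meets the environment; /zuphebiburxiks/ is unchanged.
Rule 4 (pre-rhotic lowering): /u/ is a high vowel immediately before /r/, so it lowers to [o]. /zuphebiburxiks/ → zuphebiborxiks.
Rule 5 (final cluster simplification): /s/ is the second consonant of a word-final cluster /ks/, so it deletes. /zuphebiborxiks/ → zuphebiborxik.

zuphebiborxik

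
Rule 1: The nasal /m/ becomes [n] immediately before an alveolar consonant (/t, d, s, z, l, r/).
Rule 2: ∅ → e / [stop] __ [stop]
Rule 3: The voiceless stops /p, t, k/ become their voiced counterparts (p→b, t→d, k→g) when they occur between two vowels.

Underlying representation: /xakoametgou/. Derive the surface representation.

xagoamedegou

Rule 1 (nasal place assimilation): no segment meets the environment; /xakoametgou/ is unchanged.
Rule 2 (stop-cluster e-epenthesis): /t/ and /g/ form a stop–stop cluster, so [e] is inserted between them. /xakoametgou/ → xakoametegou.
Rule 3 (intervocalic voicing): /k/ is a voiceless stop between vowels /a/ and /o/, so it voices to [g]. /t/ is a voiceless stop between vowels /e/ and /e/, so it voices to [d]. /xakoametegou/ → xagoamedegou.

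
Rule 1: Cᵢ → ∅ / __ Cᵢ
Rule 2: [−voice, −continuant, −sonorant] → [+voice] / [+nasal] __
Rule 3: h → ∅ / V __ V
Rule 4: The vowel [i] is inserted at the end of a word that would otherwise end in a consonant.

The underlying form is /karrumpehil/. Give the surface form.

Rule 1 (degemination): /rr/ is a geminate; the first /r/ deletes. /karrumpehil/ → karumpehil.
Rule 2 (post-nasal voicing): /p/ is a voiceless stop immediately after the nasal /m/, so it voices to [b]. /karumpehil/ → karumbehil.
Rule 3 (intervocalic h-deletion): /h/ occurs between vowels /e/ and /i/, so it deletes. /karumbehil/ → karumbeil.
Rule 4 (final i-epenthesis): the form ends in the consonant /l/, so [i] is inserted word-finally. /karumbeil/ → karumbeili.

karumbeili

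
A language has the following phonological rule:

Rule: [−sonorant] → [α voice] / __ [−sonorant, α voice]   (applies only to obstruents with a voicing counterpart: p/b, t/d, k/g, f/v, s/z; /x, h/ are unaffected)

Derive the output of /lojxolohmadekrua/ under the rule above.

lojxolohmadekrua

No segment of /lojxolohmadekrua/ meets the structural description of the rule, so the form surfaces unchanged.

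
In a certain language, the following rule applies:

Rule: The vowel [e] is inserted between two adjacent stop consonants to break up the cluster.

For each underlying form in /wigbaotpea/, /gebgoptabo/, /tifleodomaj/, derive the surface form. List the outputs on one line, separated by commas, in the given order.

wigebaotepea, gebegopetabo, tifleodomaj

/wigbaotpea/: /g/ and /b/ form a stop–stop cluster, so [e] is inserted between them. /t/ and /p/ form a stop–stop cluster, so [e] is inserted between them. → [wigebaotepea].
/gebgoptabo/: /b/ and /g/ form a stop–stop cluster, so [e] is inserted between them. /p/ and /t/ form a stop–stop cluster, so [e] is inserted between them. → [gebegopetabo].
/tifleodomaj/: the rule's environment is not met; surfaces unchanged as [tifleodomaj].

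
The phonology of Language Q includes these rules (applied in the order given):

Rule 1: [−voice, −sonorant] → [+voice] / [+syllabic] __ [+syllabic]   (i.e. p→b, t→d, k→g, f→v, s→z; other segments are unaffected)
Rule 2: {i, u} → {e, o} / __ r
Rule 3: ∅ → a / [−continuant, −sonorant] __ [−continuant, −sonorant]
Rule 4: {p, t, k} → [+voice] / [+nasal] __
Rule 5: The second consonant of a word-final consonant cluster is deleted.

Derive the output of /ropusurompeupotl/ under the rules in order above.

robuzorombeubot

Rule 1 (intervocalic voicing): /p/ is a voiceless obstruent between vowels /o/ and /u/, so it voices to [b]. /s/ is a voiceless obstruent between vowels /u/ and /u/, so it voices to [z]. /p/ is a voiceless obstruent between vowels /u/ and /o/, so it voices to [b]. /ropusurompeupotl/ → robuzurompeubotl.
Rule 2 (pre-rhotic lowering): /u/ is a high vowel immediately before /r/, so it lowers to [o]. /robuzurompeubotl/ → robuzorompeubotl.
Rule 3 (stop-cluster a-epenthesis): no segment meets the environment; /robuzorompeubotl/ is unchanged.
Rule 4 (post-nasal voicing): /p/ is a voiceless stop immediately after the nasal /m/, so it voices to [b]. /robuzorompeubotl/ → robuzorombeubotl.
Rule 5 (final cluster simplification): /l/ is the second consonant of a word-final cluster /tl/, so it deletes. /robuzorombeubotl/ → robuzorombeubot.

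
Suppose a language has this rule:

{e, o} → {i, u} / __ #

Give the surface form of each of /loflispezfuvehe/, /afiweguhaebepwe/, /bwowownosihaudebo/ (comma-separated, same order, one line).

/loflispezfuvehe/: /e/ is a mid vowel in word-final position, so it raises to [i]. → [loflispezfuvehi].
/afiweguhaebepwe/: /e/ is a mid vowel in word-final position, so it raises to [i]. → [afiweguhaebepwi].
/bwowownosihaudebo/: /o/ is a mid vowel in word-final position, so it raises to [u]. → [bwowownosihaudebu].

loflispezfuvehi, afiweguhaebepwi, bwowownosihaudebu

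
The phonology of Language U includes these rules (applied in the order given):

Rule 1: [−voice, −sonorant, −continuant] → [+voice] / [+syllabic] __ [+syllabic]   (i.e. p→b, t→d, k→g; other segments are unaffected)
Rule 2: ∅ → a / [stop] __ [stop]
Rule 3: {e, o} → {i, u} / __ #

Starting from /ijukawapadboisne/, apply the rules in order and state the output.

Rule 1 (intervocalic voicing): /k/ is a voiceless stop between vowels /u/ and /a/, so it voices to [g]. /p/ is a voiceless stop between vowels /a/ and /a/, so it voices to [b]. /ijukawapadboisne/ → ijugawabadboisne.
Rule 2 (stop-cluster a-epenthesis): /d/ and /b/ form a stop–stop cluster, so [a] is inserted between them. /ijugawabadboisne/ → ijugawabadaboisne.
Rule 3 (final vowel raising): /e/ is a mid vowel in word-final position, so it raises to [i]. /ijugawabadaboisne/ → ijugawabadaboisni.

ijugawabadaboisni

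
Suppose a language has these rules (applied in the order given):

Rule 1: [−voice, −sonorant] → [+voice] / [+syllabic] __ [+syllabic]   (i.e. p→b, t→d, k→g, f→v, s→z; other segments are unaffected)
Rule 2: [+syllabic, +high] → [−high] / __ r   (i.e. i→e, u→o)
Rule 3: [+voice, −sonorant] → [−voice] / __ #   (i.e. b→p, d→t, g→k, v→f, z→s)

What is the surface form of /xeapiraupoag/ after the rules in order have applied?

xeaberauboak

Rule 1 (intervocalic voicing): /p/ is a voiceless obstruent between vowels /a/ and /i/, so it voices to [b]. /p/ is a voiceless obstruent between vowels /u/ and /o/, so it voices to [b]. /xeapiraupoag/ → xeabirauboag.
Rule 2 (pre-rhotic lowering): /i/ is a high vowel immediately before /r/, so it lowers to [e]. /xeabirauboag/ → xeaberauboag.
Rule 3 (final devoicing): /g/ is a voiced obstruent in word-final position, so it devoices to [k]. /xeaberauboag/ → xeaberauboak.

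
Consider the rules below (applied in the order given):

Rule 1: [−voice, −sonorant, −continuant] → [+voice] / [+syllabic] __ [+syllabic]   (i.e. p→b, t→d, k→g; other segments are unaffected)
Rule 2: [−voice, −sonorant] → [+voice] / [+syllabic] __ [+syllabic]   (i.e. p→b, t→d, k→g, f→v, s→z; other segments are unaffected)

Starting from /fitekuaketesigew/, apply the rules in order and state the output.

Rule 1 (intervocalic voicing): /t/ is a voiceless stop between vowels /i/ and /e/, so it voices to [d]. /k/ is a voiceless stop between vowels /e/ and /u/, so it voices to [g]. /k/ is a voiceless stop between vowels /a/ and /e/, so it voices to [g]. /t/ is a voiceless stop between vowels /e/ and /e/, so it voices to [d]. /fitekuaketesigew/ → fideguagedesigew.
Rule 2 (intervocalic voicing): /s/ is a voiceless obstruent between vowels /e/ and /i/, so it voices to [z]. /fideguagedesigew/ → fideguagedezigew.

fideguagedezigew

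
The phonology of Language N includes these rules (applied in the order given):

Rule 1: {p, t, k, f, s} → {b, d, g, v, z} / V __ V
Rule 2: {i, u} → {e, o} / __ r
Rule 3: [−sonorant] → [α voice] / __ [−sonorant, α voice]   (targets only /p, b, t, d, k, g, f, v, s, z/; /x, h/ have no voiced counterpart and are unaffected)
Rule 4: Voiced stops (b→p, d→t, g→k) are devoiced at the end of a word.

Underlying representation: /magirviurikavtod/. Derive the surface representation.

magerviorigaftot

Rule 1 (intervocalic voicing): /k/ is a voiceless obstruent between vowels /i/ and /a/, so it voices to [g]. /magirviurikavtod/ → magirviurigavtod.
Rule 2 (pre-rhotic lowering): /i/ is a high vowel immediately before /r/, so it lowers to [e]. /u/ is a high vowel immediately before /r/, so it lowers to [o]. /magirviurigavtod/ → magerviorigavtod.
Rule 3 (regressive voicing assimilation): /v/ precedes the voiceless obstruent /t/, so it devoices to [f] by assimilation. /magerviorigavtod/ → magerviorigaftod.
Rule 4 (final devoicing): /d/ is a voiced stop in word-final position, so it devoices to [t]. /magerviorigaftod/ → magerviorigaftot.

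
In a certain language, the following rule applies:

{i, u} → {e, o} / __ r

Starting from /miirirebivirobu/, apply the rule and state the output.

miererebiverobu

/i/ is a high vowel immediately before /r/, so it lowers to [e].
/i/ is a high vowel immediately before /r/, so it lowers to [e].
/i/ is a high vowel immediately before /r/, so it lowers to [e].
The other instances of /i/, /u/ do not occur in the required environment and remain unchanged.
Surface form: [miererebiverobu].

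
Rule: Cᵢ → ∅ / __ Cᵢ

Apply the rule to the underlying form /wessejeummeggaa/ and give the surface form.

wesejeumegaa

/ss/ is a geminate; the first /s/ deletes.
/mm/ is a geminate; the first /m/ deletes.
/gg/ is a geminate; the first /g/ deletes.
The other instances of /w/, /s/, /j/, /m/, /g/ do not occur in the required environment and remain unchanged.
Surface form: [wesejeumegaa].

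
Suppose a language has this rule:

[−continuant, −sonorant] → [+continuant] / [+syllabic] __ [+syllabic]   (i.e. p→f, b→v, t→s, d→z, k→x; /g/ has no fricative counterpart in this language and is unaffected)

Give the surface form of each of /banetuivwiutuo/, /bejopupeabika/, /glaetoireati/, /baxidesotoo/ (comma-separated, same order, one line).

/banetuivwiutuo/: /t/ is a stop between vowels /e/ and /u/, so it spirantizes to the fricative [s]. /t/ is a stop between vowels /u/ and /u/, so it spirantizes to the fricative [s]. → [banesuivwiusuo].
/bejopupeabika/: /p/ is a stop between vowels /o/ and /u/, so it spirantizes to the fricative [f]. /p/ is a stop between vowels /u/ and /e/, so it spirantizes to the fricative [f]. /b/ is a stop between vowels /a/ and /i/, so it spirantizes to the fricative [v]. /k/ is a stop between vowels /i/ and /a/, so it spirantizes to the fricative [x]. → [bejofufeavixa].
/glaetoireati/: /t/ is a stop between vowels /e/ and /o/, so it spirantizes to the fricative [s]. /t/ is a stop between vowels /a/ and /i/, so it spirantizes to the fricative [s]. → [glaesoireasi].
/baxidesotoo/: /d/ is a stop between vowels /i/ and /e/, so it spirantizes to the fricative [z]. /t/ is a stop between vowels /o/ and /o/, so it spirantizes to the fricative [s]. → [baxizesosoo].

banesuivwiusuo, bejofufeavixa, glaesoireasi, baxizesosoo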